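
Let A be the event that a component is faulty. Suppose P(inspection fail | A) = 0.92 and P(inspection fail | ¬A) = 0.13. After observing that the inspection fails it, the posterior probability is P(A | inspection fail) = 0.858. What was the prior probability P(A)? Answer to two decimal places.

Bayes' rule in odds form gives O(A|E) = O(A)·[P(E|A)/P(E|¬A)], hence O(A) = O(A|E)/LR.
Posterior odds = 0.858/(1−0.858) = 6.0423. LR = 0.92/0.13 = 7.0769.
Prior odds = 6.0423/7.0769 = 0.8538, so P(A) = 0.8538/(1+0.8538) ≈ 0.46.

P(A) = 0.46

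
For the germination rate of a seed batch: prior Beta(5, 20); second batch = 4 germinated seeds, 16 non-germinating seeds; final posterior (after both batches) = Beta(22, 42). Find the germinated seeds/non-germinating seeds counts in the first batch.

Because Beta–binomial updating is additive in the counts, the combined data contributed (α_post−α_prior, β_post−β_prior) successes and failures.
Total across both batches: 22−5=17 germinated seeds, 42−20=22 non-germinating seeds.
Subtract the second batch: 17−4=13 germinated seeds and 22−16=6 non-germinating seeds.

13 germinated seeds and 6 non-germinating seeds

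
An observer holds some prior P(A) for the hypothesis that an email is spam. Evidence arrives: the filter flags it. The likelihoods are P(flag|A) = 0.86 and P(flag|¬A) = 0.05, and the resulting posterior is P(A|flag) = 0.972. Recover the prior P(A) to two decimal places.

In odds form, posterior odds = prior odds × likelihood ratio, so prior odds = posterior odds ÷ LR.
Posterior odds = 0.972/(1−0.972) = 34.7143. LR = 0.86/0.05 = 17.2000.
Prior odds = 34.7143/17.2000 = 2.0183, so P(A) = 2.0183/(1+2.0183) ≈ 0.67.

P(A) = 0.67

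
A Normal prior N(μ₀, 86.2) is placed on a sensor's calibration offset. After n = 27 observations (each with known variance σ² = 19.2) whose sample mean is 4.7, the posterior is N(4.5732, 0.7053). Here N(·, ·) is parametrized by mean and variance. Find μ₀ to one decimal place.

The posterior mean is a precision-weighted average: μ_n = (τ₀μ₀ + τ_data·x̄)/(τ₀+τ_data), with τ₀=1/σ₀² and τ_data=n/σ².
Here τ₀ = 1/86.2 = 0.011601 and τ_data = 27/19.2 = 1.406250, so τ_n = 1.417851.
Rearranging for μ₀: μ₀ = (μ_n·τ_n − τ_data·x̄)/τ₀ = (4.5732·1.417851 − 1.406250·4.7) / 0.011601 = -0.125259/0.011601 ≈ -10.8.

μ₀ = -10.8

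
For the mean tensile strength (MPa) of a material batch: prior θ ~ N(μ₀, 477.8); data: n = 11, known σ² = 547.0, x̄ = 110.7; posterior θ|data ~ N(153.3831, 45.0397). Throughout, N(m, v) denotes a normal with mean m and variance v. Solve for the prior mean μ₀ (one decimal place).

μ₀ = 563.5

The posterior mean is a precision-weighted average: μ_n = (τ₀μ₀ + τ_data·x̄)/(τ₀+τ_data), with τ₀=1/σ₀² and τ_data=n/σ².
Here τ₀ = 1/477.8 = 0.002093 and τ_data = 11/547.0 = 0.020110, so τ_n = 0.022203.
Rearranging for μ₀: μ₀ = (μ_n·τ_n − τ_data·x̄)/τ₀ = (153.3831·0.022203 − 0.020110·110.7) / 0.002093 = 1.179388/0.002093 ≈ 563.5.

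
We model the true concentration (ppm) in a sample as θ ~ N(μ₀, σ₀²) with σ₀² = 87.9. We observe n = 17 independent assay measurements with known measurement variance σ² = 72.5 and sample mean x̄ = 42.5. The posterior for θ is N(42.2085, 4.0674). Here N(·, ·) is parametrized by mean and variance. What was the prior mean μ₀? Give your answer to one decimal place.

μ₀ = 36.2

With known observation variance, the Normal–Normal posterior has precision τ_n = τ₀ + n/σ² and mean μ_n = (τ₀μ₀ + (n/σ²)x̄)/τ_n.
Here τ₀ = 1/87.9 = 0.011377 and τ_data = 17/72.5 = 0.234483, so τ_n = 0.245860.
Rearranging for μ₀: μ₀ = (μ_n·τ_n − τ_data·x̄)/τ₀ = (42.2085·0.245860 − 0.234483·42.5) / 0.011377 = 0.411854/0.011377 ≈ 36.2.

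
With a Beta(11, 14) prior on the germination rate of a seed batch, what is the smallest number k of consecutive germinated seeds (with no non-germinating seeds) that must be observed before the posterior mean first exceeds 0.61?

k = 11

After k germinated seeds and 0 non-germinating seeds the posterior is Beta(11+k, 14), with mean (11+k)/(11+14+k).
Set (11+k)/(25+k) > 0.61 and solve: k > (0.61·25 − 11)/(1 − 0.61) = 10.897.
The smallest integer exceeding 10.897 is 11.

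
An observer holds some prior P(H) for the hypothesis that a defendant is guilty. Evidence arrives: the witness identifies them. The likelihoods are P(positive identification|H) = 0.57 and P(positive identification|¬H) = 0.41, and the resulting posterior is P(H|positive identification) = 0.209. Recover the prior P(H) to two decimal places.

Bayes' rule in odds form gives O(H|E) = O(H)·[P(E|H)/P(E|¬H)], hence O(H) = O(H|E)/LR.
Posterior odds = 0.209/(1−0.209) = 0.2642. LR = 0.57/0.41 = 1.3902.
Prior odds = 0.2642/1.3902 = 0.1900, so P(H) = 0.1900/(1+0.1900) ≈ 0.16.

P(H) = 0.16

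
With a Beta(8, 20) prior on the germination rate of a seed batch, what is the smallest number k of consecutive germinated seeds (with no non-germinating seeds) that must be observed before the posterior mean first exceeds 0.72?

k = 44

After k germinated seeds and 0 non-germinating seeds the posterior is Beta(8+k, 20), with mean (8+k)/(8+20+k).
Set (8+k)/(28+k) > 0.72 and solve: k > (0.72·28 − 8)/(1 − 0.72) = 43.429.
The smallest integer exceeding 43.429 is 44.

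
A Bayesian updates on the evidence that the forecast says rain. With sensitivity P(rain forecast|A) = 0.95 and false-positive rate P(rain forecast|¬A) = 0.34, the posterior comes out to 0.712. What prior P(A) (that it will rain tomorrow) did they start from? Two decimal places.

In odds form, posterior odds = prior odds × likelihood ratio, so prior odds = posterior odds ÷ LR.
Posterior odds = 0.712/(1−0.712) = 2.4722. LR = 0.95/0.34 = 2.7941.
Prior odds = 2.4722/2.7941 = 0.8848, so P(A) = 0.8848/(1+0.8848) ≈ 0.47.

P(A) = 0.47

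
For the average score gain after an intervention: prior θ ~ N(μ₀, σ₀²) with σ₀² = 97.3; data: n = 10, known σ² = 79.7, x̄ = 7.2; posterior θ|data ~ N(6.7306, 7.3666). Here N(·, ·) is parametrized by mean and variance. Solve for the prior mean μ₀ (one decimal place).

μ₀ = 1.0

With known observation variance, the Normal–Normal posterior has precision τ_n = τ₀ + n/σ² and mean μ_n = (τ₀μ₀ + (n/σ²)x̄)/τ_n.
Here τ₀ = 1/97.3 = 0.010277 and τ_data = 10/79.7 = 0.125471, so τ_n = 0.135748.
Rearranging for μ₀: μ₀ = (μ_n·τ_n − τ_data·x̄)/τ₀ = (6.7306·0.135748 − 0.125471·7.2) / 0.010277 = 0.010274/0.010277 ≈ 1.0.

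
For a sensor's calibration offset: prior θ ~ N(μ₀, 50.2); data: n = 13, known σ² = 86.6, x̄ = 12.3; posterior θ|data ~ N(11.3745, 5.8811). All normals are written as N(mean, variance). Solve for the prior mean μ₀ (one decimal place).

μ₀ = 4.4

The posterior mean is a precision-weighted average: μ_n = (τ₀μ₀ + τ_data·x̄)/(τ₀+τ_data), with τ₀=1/σ₀² and τ_data=n/σ².
Here τ₀ = 1/50.2 = 0.019920 and τ_data = 13/86.6 = 0.150115, so τ_n = 0.170035.
Rearranging for μ₀: μ₀ = (μ_n·τ_n − τ_data·x̄)/τ₀ = (11.3745·0.170035 − 0.150115·12.3) / 0.019920 = 0.087649/0.019920 ≈ 4.4.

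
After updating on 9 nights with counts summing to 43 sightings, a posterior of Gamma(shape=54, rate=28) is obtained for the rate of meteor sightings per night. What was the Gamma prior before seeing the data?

A Gamma(α, β) prior (rate parametrization) on a Poisson rate with n observations summing to S gives posterior Gamma(α+S, β+n).
So α = 54 − 43 = 11 and β = 28 − 9 = 19.

Gamma(shape=11, rate=19)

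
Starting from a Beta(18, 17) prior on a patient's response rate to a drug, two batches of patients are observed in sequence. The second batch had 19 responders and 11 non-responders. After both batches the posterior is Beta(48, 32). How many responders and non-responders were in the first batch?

11 responders and 4 non-responders

Because Beta–binomial updating is additive in the counts, the combined data contributed (α_post−α_prior, β_post−β_prior) successes and failures.
Total across both batches: 48−18=30 responders, 32−17=15 non-responders.
Subtract the second batch: 30−19=11 responders and 15−11=4 non-responders.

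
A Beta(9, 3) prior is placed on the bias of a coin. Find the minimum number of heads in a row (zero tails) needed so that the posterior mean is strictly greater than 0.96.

After k heads and 0 tails the posterior is Beta(9+k, 3), with mean (9+k)/(9+3+k).
Set (9+k)/(12+k) > 0.96 and solve: k > (0.96·12 − 9)/(1 − 0.96) = 63.000.
The smallest integer exceeding 63.000 is 64.

k = 64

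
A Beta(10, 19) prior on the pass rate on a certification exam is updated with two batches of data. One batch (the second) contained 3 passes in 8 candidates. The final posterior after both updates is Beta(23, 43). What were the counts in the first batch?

10 passes and 19 failures

Because Beta–binomial updating is additive in the counts, the combined data contributed (α_post−α_prior, β_post−β_prior) successes and failures.
Total across both batches: 23−10=13 passes, 43−19=24 failures.
Subtract the second batch: 13−3=10 passes and 24−5=19 failures.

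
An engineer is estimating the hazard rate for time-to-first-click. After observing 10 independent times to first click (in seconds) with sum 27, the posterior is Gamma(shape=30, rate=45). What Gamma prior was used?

For an exponential likelihood with a Gamma(α, β) prior on the rate, n observations with total T give posterior Gamma(α+n, β+T).
So α = 30 − 10 = 20 and β = 45 − 27 = 18.

Gamma(shape=20, rate=18)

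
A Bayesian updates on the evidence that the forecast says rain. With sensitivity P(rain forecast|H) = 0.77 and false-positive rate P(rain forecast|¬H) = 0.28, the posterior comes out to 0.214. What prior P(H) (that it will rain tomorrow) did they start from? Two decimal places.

P(H) = 0.09

Bayes' rule in odds form gives O(H|E) = O(H)·[P(E|H)/P(E|¬H)], hence O(H) = O(H|E)/LR.
Posterior odds = 0.214/(1−0.214) = 0.2723. LR = 0.77/0.28 = 2.7500.
Prior odds = 0.2723/2.7500 = 0.0990, so P(H) = 0.0990/(1+0.0990) ≈ 0.09.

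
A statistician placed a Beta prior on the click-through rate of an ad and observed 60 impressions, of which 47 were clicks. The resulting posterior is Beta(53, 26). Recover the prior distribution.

Beta(6, 13)

Under Beta–binomial conjugacy the posterior parameters are (α+s, β+f).
So α = 53 − 47 = 6 and β = 26 − 13 = 13.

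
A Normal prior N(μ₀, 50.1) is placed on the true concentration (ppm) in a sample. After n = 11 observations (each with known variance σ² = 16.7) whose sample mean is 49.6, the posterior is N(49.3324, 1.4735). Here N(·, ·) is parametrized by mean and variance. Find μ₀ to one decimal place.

With known observation variance, the Normal–Normal posterior has precision τ_n = τ₀ + n/σ² and mean μ_n = (τ₀μ₀ + (n/σ²)x̄)/τ_n.
Here τ₀ = 1/50.1 = 0.019960 and τ_data = 11/16.7 = 0.658683, so τ_n = 0.678643.
Rearranging for μ₀: μ₀ = (μ_n·τ_n − τ_data·x̄)/τ₀ = (49.3324·0.678643 − 0.658683·49.6) / 0.019960 = 0.808411/0.019960 ≈ 40.5.

μ₀ = 40.5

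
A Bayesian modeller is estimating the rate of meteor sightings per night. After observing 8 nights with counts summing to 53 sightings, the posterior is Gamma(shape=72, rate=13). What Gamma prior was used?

Gamma–Poisson conjugacy: posterior shape = α + Σxᵢ, posterior rate = β + n.
So α = 72 − 53 = 19 and β = 13 − 8 = 5.

Gamma(shape=19, rate=5)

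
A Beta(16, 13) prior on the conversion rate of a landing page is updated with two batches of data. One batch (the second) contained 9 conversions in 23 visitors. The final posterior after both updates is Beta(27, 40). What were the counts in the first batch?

Sequential conjugate updates are equivalent to a single update on the pooled data, so total successes = posterior α − prior α and total failures = posterior β − prior β.
Total across both batches: 27−16=11 conversions, 40−13=27 bounces.
Subtract the second batch: 11−9=2 conversions and 27−14=13 bounces.

2 conversions and 13 bounces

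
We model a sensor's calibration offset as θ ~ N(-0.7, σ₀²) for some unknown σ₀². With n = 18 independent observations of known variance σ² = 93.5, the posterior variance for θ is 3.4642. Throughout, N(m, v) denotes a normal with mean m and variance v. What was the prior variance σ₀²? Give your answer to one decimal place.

σ₀² = 10.4

For the Normal–Normal model with known σ², precisions add: τ_n = τ₀ + n/σ².
So 1/σ₀² = 1/3.4642 − 18/93.5 = 0.288667 − 0.192513 = 0.096154.
Hence σ₀² = 1/0.096154 ≈ 10.4.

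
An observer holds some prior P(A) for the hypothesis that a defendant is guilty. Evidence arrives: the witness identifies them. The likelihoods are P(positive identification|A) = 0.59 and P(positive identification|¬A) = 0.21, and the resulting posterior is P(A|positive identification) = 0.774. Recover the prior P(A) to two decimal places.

In odds form, posterior odds = prior odds × likelihood ratio, so prior odds = posterior odds ÷ LR.
Posterior odds = 0.774/(1−0.774) = 3.4248. LR = 0.59/0.21 = 2.8095.
Prior odds = 3.4248/2.8095 = 1.2190, so P(A) = 1.2190/(1+1.2190) ≈ 0.55.

P(A) = 0.55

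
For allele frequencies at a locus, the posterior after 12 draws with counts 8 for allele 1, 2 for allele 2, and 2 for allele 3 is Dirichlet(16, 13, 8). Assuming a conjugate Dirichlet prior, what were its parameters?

Dirichlet(8, 11, 6)

For a Dirichlet(α) prior with multinomial counts c, the posterior is Dirichlet(α + c) componentwise.
Subtract each count from the matching posterior parameter: 16−8=8, 13−2=11, 8−2=6.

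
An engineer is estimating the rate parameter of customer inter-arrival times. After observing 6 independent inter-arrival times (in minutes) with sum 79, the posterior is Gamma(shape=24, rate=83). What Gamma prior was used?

For an exponential likelihood with a Gamma(α, β) prior on the rate, n observations with total T give posterior Gamma(α+n, β+T).
So α = 24 − 6 = 18 and β = 83 − 79 = 4.

Gamma(shape=18, rate=4)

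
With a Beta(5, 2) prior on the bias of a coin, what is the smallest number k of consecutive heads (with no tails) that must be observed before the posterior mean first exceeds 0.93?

k = 22

After k heads and 0 tails the posterior is Beta(5+k, 2), with mean (5+k)/(5+2+k).
Set (5+k)/(7+k) > 0.93 and solve: k > (0.93·7 − 5)/(1 − 0.93) = 21.571.
The smallest integer exceeding 21.571 is 22.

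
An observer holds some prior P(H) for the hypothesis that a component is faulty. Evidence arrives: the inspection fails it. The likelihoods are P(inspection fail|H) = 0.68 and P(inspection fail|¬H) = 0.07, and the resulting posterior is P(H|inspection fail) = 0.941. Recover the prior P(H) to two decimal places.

Bayes' rule in odds form gives O(H|E) = O(H)·[P(E|H)/P(E|¬H)], hence O(H) = O(H|E)/LR.
Posterior odds = 0.941/(1−0.941) = 15.9492. LR = 0.68/0.07 = 9.7143.
Prior odds = 15.9492/9.7143 = 1.6418, so P(H) = 1.6418/(1+1.6418) ≈ 0.62.

P(H) = 0.62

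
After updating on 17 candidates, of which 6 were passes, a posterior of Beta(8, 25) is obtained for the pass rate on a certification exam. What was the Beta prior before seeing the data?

Beta(2, 14)

Beta is conjugate to the binomial likelihood: posterior = Beta(α+s, β+f).
So α = 8 − 6 = 2 and β = 25 − 11 = 14.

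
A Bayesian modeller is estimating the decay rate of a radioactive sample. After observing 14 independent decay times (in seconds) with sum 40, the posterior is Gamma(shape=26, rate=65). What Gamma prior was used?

Gamma–exponential conjugacy: posterior shape = α + n, posterior rate = β + Σtᵢ.
So α = 26 − 14 = 12 and β = 65 − 40 = 25.

Gamma(shape=12, rate=25)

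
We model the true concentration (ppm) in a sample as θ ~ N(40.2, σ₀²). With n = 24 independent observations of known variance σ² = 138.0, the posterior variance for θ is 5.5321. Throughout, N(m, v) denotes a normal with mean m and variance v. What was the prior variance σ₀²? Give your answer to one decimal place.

For the Normal–Normal model with known σ², precisions add: τ_n = τ₀ + n/σ².
So 1/σ₀² = 1/5.5321 − 24/138.0 = 0.180763 − 0.173913 = 0.006850.
Hence σ₀² = 1/0.006850 ≈ 146.0.

σ₀² = 146.0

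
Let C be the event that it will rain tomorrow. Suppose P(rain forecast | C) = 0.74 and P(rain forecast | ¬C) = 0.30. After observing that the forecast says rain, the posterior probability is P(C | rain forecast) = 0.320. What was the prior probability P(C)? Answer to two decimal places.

In odds form, posterior odds = prior odds × likelihood ratio, so prior odds = posterior odds ÷ LR.
Posterior odds = 0.320/(1−0.320) = 0.4706. LR = 0.74/0.30 = 2.4667.
Prior odds = 0.4706/2.4667 = 0.1908, so P(C) = 0.1908/(1+0.1908) ≈ 0.16.

P(C) = 0.16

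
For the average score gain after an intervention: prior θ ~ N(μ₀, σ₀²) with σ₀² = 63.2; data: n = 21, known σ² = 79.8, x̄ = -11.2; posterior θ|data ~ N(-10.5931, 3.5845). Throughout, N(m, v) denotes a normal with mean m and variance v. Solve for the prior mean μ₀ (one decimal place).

μ₀ = -0.5

The posterior mean is a precision-weighted average: μ_n = (τ₀μ₀ + τ_data·x̄)/(τ₀+τ_data), with τ₀=1/σ₀² and τ_data=n/σ².
Here τ₀ = 1/63.2 = 0.015823 and τ_data = 21/79.8 = 0.263158, so τ_n = 0.278981.
Rearranging for μ₀: μ₀ = (μ_n·τ_n − τ_data·x̄)/τ₀ = (-10.5931·0.278981 − 0.263158·-11.2) / 0.015823 = -0.007904/0.015823 ≈ -0.5.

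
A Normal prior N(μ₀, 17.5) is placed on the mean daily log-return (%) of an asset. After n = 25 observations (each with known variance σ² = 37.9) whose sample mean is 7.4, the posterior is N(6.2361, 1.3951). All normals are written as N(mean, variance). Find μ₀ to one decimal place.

With known observation variance, the Normal–Normal posterior has precision τ_n = τ₀ + n/σ² and mean μ_n = (τ₀μ₀ + (n/σ²)x̄)/τ_n.
Here τ₀ = 1/17.5 = 0.057143 and τ_data = 25/37.9 = 0.659631, so τ_n = 0.716774.
Rearranging for μ₀: μ₀ = (μ_n·τ_n − τ_data·x̄)/τ₀ = (6.2361·0.716774 − 0.659631·7.4) / 0.057143 = -0.411395/0.057143 ≈ -7.2.

μ₀ = -7.2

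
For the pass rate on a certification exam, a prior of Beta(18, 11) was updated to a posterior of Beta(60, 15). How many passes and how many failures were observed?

42 passes and 4 failures

Beta is conjugate to the binomial likelihood: posterior = Beta(α+s, β+f).
So s = 60 − 18 = 42 and f = 15 − 11 = 4.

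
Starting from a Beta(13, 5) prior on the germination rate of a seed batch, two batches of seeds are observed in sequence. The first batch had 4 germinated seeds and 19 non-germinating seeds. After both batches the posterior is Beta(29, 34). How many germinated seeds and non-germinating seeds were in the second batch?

Because Beta–binomial updating is additive in the counts, the combined data contributed (α_post−α_prior, β_post−β_prior) successes and failures.
Total across both batches: 29−13=16 germinated seeds, 34−5=29 non-germinating seeds.
Subtract the first batch: 16−4=12 germinated seeds and 29−19=10 non-germinating seeds.

12 germinated seeds and 10 non-germinating seeds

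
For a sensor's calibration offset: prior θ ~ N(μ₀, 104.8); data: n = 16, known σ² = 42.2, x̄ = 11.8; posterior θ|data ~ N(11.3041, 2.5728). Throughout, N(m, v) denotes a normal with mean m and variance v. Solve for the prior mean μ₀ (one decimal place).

μ₀ = -8.4

The posterior mean is a precision-weighted average: μ_n = (τ₀μ₀ + τ_data·x̄)/(τ₀+τ_data), with τ₀=1/σ₀² and τ_data=n/σ².
Here τ₀ = 1/104.8 = 0.009542 and τ_data = 16/42.2 = 0.379147, so τ_n = 0.388689.
Rearranging for μ₀: μ₀ = (μ_n·τ_n − τ_data·x̄)/τ₀ = (11.3041·0.388689 − 0.379147·11.8) / 0.009542 = -0.080155/0.009542 ≈ -8.4.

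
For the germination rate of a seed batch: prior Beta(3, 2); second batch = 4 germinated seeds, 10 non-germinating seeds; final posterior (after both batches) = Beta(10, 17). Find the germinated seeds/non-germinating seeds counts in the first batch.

3 germinated seeds and 5 non-germinating seeds

Because Beta–binomial updating is additive in the counts, the combined data contributed (α_post−α_prior, β_post−β_prior) successes and failures.
Total across both batches: 10−3=7 germinated seeds, 17−2=15 non-germinating seeds.
Subtract the second batch: 7−4=3 germinated seeds and 15−10=5 non-germinating seeds.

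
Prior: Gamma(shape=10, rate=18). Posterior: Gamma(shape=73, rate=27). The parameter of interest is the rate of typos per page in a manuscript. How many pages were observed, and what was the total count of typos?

n = 9 pages with total 63 typos

Gamma–Poisson conjugacy: posterior shape = α + Σxᵢ, posterior rate = β + n.
Matching: Σxᵢ = 73 − 10 = 63 and n = 27 − 18 = 9.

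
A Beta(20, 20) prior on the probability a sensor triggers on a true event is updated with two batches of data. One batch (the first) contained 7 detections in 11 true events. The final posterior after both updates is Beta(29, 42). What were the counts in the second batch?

2 detections and 18 misses

Because Beta–binomial updating is additive in the counts, the combined data contributed (α_post−α_prior, β_post−β_prior) successes and failures.
Total across both batches: 29−20=9 detections, 42−20=22 misses.
Subtract the first batch: 9−7=2 detections and 22−4=18 misses.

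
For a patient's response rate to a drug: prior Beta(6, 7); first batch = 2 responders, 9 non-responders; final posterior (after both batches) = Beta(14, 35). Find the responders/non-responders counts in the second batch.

Because Beta–binomial updating is additive in the counts, the combined data contributed (α_post−α_prior, β_post−β_prior) successes and failures.
Total across both batches: 14−6=8 responders, 35−7=28 non-responders.
Subtract the first batch: 8−2=6 responders and 28−9=19 non-responders.

6 responders and 19 non-responders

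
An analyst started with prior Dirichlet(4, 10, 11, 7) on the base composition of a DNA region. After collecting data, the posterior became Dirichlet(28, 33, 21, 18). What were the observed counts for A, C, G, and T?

counts (24, 23, 10, 11)

For a Dirichlet(α) prior with multinomial counts c, the posterior is Dirichlet(α + c) componentwise.
Counts are posterior − prior componentwise: 28−4=24, 33−10=23, 21−11=10, 18−7=11.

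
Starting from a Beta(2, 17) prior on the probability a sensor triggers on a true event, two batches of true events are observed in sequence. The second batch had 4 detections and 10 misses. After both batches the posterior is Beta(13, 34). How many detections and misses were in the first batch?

7 detections and 7 misses

Because Beta–binomial updating is additive in the counts, the combined data contributed (α_post−α_prior, β_post−β_prior) successes and failures.
Total across both batches: 13−2=11 detections, 34−17=17 misses.
Subtract the second batch: 11−4=7 detections and 17−10=7 misses.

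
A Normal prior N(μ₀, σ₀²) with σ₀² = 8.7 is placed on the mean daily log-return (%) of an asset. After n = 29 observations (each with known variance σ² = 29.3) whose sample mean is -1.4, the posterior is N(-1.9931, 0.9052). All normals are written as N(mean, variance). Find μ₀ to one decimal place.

The posterior mean is a precision-weighted average: μ_n = (τ₀μ₀ + τ_data·x̄)/(τ₀+τ_data), with τ₀=1/σ₀² and τ_data=n/σ².
Here τ₀ = 1/8.7 = 0.114943 and τ_data = 29/29.3 = 0.989761, so τ_n = 1.104704.
Rearranging for μ₀: μ₀ = (μ_n·τ_n − τ_data·x̄)/τ₀ = (-1.9931·1.104704 − 0.989761·-1.4) / 0.114943 = -0.816120/0.114943 ≈ -7.1.

μ₀ = -7.1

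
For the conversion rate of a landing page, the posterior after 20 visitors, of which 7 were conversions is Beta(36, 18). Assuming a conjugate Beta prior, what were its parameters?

Beta is conjugate to the binomial likelihood: posterior = Beta(α+s, β+f).
Subtract the data counts: 36−7=29, 18−13=5.

Beta(29, 5)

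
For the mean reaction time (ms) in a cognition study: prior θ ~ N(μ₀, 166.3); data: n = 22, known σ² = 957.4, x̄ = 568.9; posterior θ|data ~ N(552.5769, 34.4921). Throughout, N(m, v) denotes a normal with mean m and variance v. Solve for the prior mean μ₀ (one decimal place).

The posterior mean is a precision-weighted average: μ_n = (τ₀μ₀ + τ_data·x̄)/(τ₀+τ_data), with τ₀=1/σ₀² and τ_data=n/σ².
Here τ₀ = 1/166.3 = 0.006013 and τ_data = 22/957.4 = 0.022979, so τ_n = 0.028992.
Rearranging for μ₀: μ₀ = (μ_n·τ_n − τ_data·x̄)/τ₀ = (552.5769·0.028992 − 0.022979·568.9) / 0.006013 = 2.947556/0.006013 ≈ 490.2.

μ₀ = 490.2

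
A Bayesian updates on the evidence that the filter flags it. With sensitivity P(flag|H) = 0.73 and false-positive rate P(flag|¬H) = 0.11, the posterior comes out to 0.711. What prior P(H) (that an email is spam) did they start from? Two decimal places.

Bayes' rule in odds form gives O(H|E) = O(H)·[P(E|H)/P(E|¬H)], hence O(H) = O(H|E)/LR.
Posterior odds = 0.711/(1−0.711) = 2.4602. LR = 0.73/0.11 = 6.6364.
Prior odds = 2.4602/6.6364 = 0.3707, so P(H) = 0.3707/(1+0.3707) ≈ 0.27.

P(H) = 0.27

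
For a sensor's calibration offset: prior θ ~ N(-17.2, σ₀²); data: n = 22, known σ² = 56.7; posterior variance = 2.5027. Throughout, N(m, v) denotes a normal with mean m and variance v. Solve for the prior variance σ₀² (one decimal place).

For the Normal–Normal model with known σ², precisions add: τ_n = τ₀ + n/σ².
So 1/σ₀² = 1/2.5027 − 22/56.7 = 0.399568 − 0.388007 = 0.011561.
Hence σ₀² = 1/0.011561 ≈ 86.5.

σ₀² = 86.5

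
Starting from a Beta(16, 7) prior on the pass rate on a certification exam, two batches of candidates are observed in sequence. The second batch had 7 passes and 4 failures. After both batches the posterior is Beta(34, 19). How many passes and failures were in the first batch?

11 passes and 8 failures

Sequential conjugate updates are equivalent to a single update on the pooled data, so total successes = posterior α − prior α and total failures = posterior β − prior β.
Total across both batches: 34−16=18 passes, 19−7=12 failures.
Subtract the second batch: 18−7=11 passes and 12−4=8 failures.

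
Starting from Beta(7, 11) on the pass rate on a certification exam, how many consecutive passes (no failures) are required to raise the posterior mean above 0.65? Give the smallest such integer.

After k passes and 0 failures the posterior is Beta(7+k, 11), with mean (7+k)/(7+11+k).
Set (7+k)/(18+k) > 0.65 and solve: k > (0.65·18 − 7)/(1 − 0.65) = 13.429.
The smallest integer exceeding 13.429 is 14, and checking k=14: (21)/(32) = 0.6562 > 0.65.

k = 14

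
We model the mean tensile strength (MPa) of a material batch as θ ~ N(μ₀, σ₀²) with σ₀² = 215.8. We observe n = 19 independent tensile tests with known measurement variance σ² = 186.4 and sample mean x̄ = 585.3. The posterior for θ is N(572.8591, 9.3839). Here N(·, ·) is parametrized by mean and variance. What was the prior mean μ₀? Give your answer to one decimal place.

With known observation variance, the Normal–Normal posterior has precision τ_n = τ₀ + n/σ² and mean μ_n = (τ₀μ₀ + (n/σ²)x̄)/τ_n.
Here τ₀ = 1/215.8 = 0.004634 and τ_data = 19/186.4 = 0.101931, so τ_n = 0.106565.
Rearranging for μ₀: μ₀ = (μ_n·τ_n − τ_data·x̄)/τ₀ = (572.8591·0.106565 − 0.101931·585.3) / 0.004634 = 1.386516/0.004634 ≈ 299.2.

μ₀ = 299.2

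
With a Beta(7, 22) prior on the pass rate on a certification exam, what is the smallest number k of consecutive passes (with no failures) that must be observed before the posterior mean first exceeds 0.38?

After k passes and 0 failures the posterior is Beta(7+k, 22), with mean (7+k)/(7+22+k).
Set (7+k)/(29+k) > 0.38 and solve: k > (0.38·29 − 7)/(1 − 0.38) = 6.484.
The smallest integer exceeding 6.484 is 7, and checking k=7: (14)/(36) = 0.3889 > 0.38.

k = 7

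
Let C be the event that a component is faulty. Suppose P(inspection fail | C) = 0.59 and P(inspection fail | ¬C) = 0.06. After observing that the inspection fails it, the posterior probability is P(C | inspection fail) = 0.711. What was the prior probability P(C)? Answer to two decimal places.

In odds form, posterior odds = prior odds × likelihood ratio, so prior odds = posterior odds ÷ LR.
Posterior odds = 0.711/(1−0.711) = 2.4602. LR = 0.59/0.06 = 9.8333.
Prior odds = 2.4602/9.8333 = 0.2502, so P(C) = 0.2502/(1+0.2502) ≈ 0.20.

P(C) = 0.20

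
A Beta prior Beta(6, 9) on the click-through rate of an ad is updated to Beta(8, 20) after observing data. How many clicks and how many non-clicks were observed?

2 clicks and 11 non-clicks

Beta is conjugate to the binomial likelihood: posterior = Beta(α+s, β+f).
Match parameters: s=8−6=2, f=20−9=11.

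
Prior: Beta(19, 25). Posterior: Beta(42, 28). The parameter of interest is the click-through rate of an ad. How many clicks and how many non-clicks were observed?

A Beta(a, b) prior with s successes and f failures in binomial data gives a Beta(a+s, b+f) posterior.
Match parameters: s=42−19=23, f=28−25=3.

23 clicks and 3 non-clicks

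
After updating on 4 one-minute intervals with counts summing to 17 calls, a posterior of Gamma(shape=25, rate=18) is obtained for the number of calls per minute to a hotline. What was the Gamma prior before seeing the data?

Gamma(shape=8, rate=14)

A Gamma(α, β) prior (rate parametrization) on a Poisson rate with n observations summing to S gives posterior Gamma(α+S, β+n).
So α = 25 − 17 = 8 and β = 18 − 4 = 14.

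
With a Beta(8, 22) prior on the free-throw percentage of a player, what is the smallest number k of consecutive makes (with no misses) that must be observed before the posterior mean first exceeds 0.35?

After k makes and 0 misses the posterior is Beta(8+k, 22), with mean (8+k)/(8+22+k).
Set (8+k)/(30+k) > 0.35 and solve: k > (0.35·30 − 8)/(1 − 0.35) = 3.846.
The smallest integer exceeding 3.846 is 4, and checking k=4: (12)/(34) = 0.3529 > 0.35.

k = 4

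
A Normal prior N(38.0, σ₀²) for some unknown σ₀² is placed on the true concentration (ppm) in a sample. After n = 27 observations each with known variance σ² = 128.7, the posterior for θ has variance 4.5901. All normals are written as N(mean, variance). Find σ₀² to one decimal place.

σ₀² = 123.9

For the Normal–Normal model with known σ², precisions add: τ_n = τ₀ + n/σ².
So 1/σ₀² = 1/4.5901 − 27/128.7 = 0.217860 − 0.209790 = 0.008070.
Hence σ₀² = 1/0.008070 ≈ 123.9.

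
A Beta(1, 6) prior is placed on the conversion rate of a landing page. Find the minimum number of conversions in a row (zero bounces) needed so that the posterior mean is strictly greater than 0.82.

k = 27

After k conversions and 0 bounces the posterior is Beta(1+k, 6), with mean (1+k)/(1+6+k).
Set (1+k)/(7+k) > 0.82 and solve: k > (0.82·7 − 1)/(1 − 0.82) = 26.333.
The smallest integer exceeding 26.333 is 27.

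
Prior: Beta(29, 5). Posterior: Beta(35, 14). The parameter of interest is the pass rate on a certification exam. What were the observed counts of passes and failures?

Under Beta–binomial conjugacy the posterior parameters are (a+s, b+f).
So s = 35 − 29 = 6 and f = 14 − 5 = 9.

6 passes and 9 failures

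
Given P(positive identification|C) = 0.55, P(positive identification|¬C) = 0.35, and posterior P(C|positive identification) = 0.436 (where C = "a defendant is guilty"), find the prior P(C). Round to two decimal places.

P(C) = 0.33

In odds form, posterior odds = prior odds × likelihood ratio, so prior odds = posterior odds ÷ LR.
Posterior odds = 0.436/(1−0.436) = 0.7730. LR = 0.55/0.35 = 1.5714.
Prior odds = 0.7730/1.5714 = 0.4919, so P(C) = 0.4919/(1+0.4919) ≈ 0.33.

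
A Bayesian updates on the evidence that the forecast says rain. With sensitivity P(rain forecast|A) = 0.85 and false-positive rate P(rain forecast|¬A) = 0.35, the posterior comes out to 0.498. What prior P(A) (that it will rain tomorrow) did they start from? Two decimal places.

P(A) = 0.29

In odds form, posterior odds = prior odds × likelihood ratio, so prior odds = posterior odds ÷ LR.
Posterior odds = 0.498/(1−0.498) = 0.9920. LR = 0.85/0.35 = 2.4286.
Prior odds = 0.9920/2.4286 = 0.4085, so P(A) = 0.4085/(1+0.4085) ≈ 0.29.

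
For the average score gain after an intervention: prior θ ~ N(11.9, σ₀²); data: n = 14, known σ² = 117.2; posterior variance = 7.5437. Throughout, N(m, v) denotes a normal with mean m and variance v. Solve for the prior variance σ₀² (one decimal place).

σ₀² = 76.3

Posterior precision equals prior precision plus data precision: 1/σ_n² = 1/σ₀² + n/σ².
So 1/σ₀² = 1/7.5437 − 14/117.2 = 0.132561 − 0.119454 = 0.013107.
Hence σ₀² = 1/0.013107 ≈ 76.3.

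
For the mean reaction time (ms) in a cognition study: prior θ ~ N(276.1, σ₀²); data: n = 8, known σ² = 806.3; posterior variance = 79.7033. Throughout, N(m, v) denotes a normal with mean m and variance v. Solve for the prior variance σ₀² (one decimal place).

Posterior precision equals prior precision plus data precision: 1/σ_n² = 1/σ₀² + n/σ².
So 1/σ₀² = 1/79.7033 − 8/806.3 = 0.012547 − 0.009922 = 0.002625.
Hence σ₀² = 1/0.002625 ≈ 381.0.

σ₀² = 381.0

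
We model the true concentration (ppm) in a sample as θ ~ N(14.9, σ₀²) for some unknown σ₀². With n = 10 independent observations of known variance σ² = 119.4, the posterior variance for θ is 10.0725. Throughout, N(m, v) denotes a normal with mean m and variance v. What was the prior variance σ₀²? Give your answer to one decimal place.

Posterior precision equals prior precision plus data precision: 1/σ_n² = 1/σ₀² + n/σ².
So 1/σ₀² = 1/10.0725 − 10/119.4 = 0.099280 − 0.083752 = 0.015528.
Hence σ₀² = 1/0.015528 ≈ 64.4.

σ₀² = 64.4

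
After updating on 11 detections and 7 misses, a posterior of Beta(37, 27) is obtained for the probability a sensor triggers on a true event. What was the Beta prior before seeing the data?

A Beta(a, b) prior with s successes and f failures in binomial data gives a Beta(a+s, b+f) posterior.
Subtract the data counts: 37−11=26, 27−7=20.

Beta(26, 20)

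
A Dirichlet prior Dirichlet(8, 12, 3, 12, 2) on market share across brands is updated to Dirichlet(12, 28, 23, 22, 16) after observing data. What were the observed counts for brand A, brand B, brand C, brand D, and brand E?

counts (4, 16, 20, 10, 14)

For a Dirichlet(α) prior with multinomial counts c, the posterior is Dirichlet(α + c) componentwise.
Counts are posterior − prior componentwise: 12−8=4, 28−12=16, 23−3=20, 22−12=10, 16−2=14.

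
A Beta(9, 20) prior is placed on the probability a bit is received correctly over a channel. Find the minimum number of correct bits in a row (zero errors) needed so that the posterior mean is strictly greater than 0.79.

After k correct bits and 0 errors the posterior is Beta(9+k, 20), with mean (9+k)/(9+20+k).
Set (9+k)/(29+k) > 0.79 and solve: k > (0.79·29 − 9)/(1 − 0.79) = 66.238.
The smallest integer exceeding 66.238 is 67.

k = 67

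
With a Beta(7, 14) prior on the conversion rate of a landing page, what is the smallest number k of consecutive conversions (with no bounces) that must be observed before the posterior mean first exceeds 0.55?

k = 11

After k conversions and 0 bounces the posterior is Beta(7+k, 14), with mean (7+k)/(7+14+k).
Set (7+k)/(21+k) > 0.55 and solve: k > (0.55·21 − 7)/(1 − 0.55) = 10.111.
The smallest integer exceeding 10.111 is 11, and checking k=11: (18)/(32) = 0.5625 > 0.55.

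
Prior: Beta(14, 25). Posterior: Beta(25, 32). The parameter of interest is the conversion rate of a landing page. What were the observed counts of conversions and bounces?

11 conversions and 7 bounces

A Beta(α, β) prior with s successes and f failures in binomial data gives a Beta(α+s, β+f) posterior.
Match parameters: s=25−14=11, f=32−25=7.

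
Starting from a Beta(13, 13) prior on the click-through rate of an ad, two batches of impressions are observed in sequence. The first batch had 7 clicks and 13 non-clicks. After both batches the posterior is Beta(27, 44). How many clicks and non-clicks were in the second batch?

Sequential conjugate updates are equivalent to a single update on the pooled data, so total successes = posterior α − prior α and total failures = posterior β − prior β.
Total across both batches: 27−13=14 clicks, 44−13=31 non-clicks.
Subtract the first batch: 14−7=7 clicks and 31−13=18 non-clicks.

7 clicks and 18 non-clicks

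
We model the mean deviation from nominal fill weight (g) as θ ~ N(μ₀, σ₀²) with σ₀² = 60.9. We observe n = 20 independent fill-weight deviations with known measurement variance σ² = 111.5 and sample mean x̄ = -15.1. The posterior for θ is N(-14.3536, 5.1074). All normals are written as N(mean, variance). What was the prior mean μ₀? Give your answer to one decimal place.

μ₀ = -6.2

With known observation variance, the Normal–Normal posterior has precision τ_n = τ₀ + n/σ² and mean μ_n = (τ₀μ₀ + (n/σ²)x̄)/τ_n.
Here τ₀ = 1/60.9 = 0.016420 and τ_data = 20/111.5 = 0.179372, so τ_n = 0.195792.
Rearranging for μ₀: μ₀ = (μ_n·τ_n − τ_data·x̄)/τ₀ = (-14.3536·0.195792 − 0.179372·-15.1) / 0.016420 = -0.101803/0.016420 ≈ -6.2.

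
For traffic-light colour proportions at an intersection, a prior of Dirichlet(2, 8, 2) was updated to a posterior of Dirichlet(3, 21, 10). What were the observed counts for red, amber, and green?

For a Dirichlet(α) prior with multinomial counts c, the posterior is Dirichlet(α + c) componentwise.
Counts are posterior − prior componentwise: 3−2=1, 21−8=13, 10−2=8.

counts (1, 13, 8)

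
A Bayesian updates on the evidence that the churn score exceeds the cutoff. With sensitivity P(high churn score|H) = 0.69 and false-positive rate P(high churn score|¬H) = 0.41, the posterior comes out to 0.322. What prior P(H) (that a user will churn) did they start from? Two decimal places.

In odds form, posterior odds = prior odds × likelihood ratio, so prior odds = posterior odds ÷ LR.
Posterior odds = 0.322/(1−0.322) = 0.4749. LR = 0.69/0.41 = 1.6829.
Prior odds = 0.4749/1.6829 = 0.2822, so P(H) = 0.2822/(1+0.2822) ≈ 0.22.

P(H) = 0.22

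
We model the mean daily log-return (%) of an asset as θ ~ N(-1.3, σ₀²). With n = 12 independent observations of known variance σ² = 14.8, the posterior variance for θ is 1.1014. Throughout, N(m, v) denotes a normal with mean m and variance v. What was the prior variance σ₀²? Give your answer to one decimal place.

Posterior precision equals prior precision plus data precision: 1/σ_n² = 1/σ₀² + n/σ².
So 1/σ₀² = 1/1.1014 − 12/14.8 = 0.907935 − 0.810811 = 0.097124.
Hence σ₀² = 1/0.097124 ≈ 10.3.

σ₀² = 10.3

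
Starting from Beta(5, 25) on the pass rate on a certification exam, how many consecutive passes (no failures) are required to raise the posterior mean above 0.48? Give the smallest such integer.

k = 19

After k passes and 0 failures the posterior is Beta(5+k, 25), with mean (5+k)/(5+25+k).
Set (5+k)/(30+k) > 0.48 and solve: k > (0.48·30 − 5)/(1 − 0.48) = 18.077.
The smallest integer exceeding 18.077 is 19.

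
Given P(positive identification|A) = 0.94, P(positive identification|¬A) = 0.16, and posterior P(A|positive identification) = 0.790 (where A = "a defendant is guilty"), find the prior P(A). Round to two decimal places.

Bayes' rule in odds form gives O(A|E) = O(A)·[P(E|A)/P(E|¬A)], hence O(A) = O(A|E)/LR.
Posterior odds = 0.790/(1−0.790) = 3.7619. LR = 0.94/0.16 = 5.8750.
Prior odds = 3.7619/5.8750 = 0.6403, so P(A) = 0.6403/(1+0.6403) ≈ 0.39.

P(A) = 0.39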